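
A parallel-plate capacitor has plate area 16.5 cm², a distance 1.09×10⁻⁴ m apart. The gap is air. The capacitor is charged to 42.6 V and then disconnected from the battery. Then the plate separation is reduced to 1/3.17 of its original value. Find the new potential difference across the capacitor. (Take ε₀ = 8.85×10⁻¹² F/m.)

13.4 V

A = 16.5 cm² = 1.65×10⁻³ m².
Initially C₁ = ε₀A/d = 8.85×10⁻¹² × 1.65×10⁻³ / 1.09×10⁻⁴ = 1.34×10⁻¹⁰ F.
V₁ = 42.6 V.
Isolated ⇒ Q is held fixed. C₂ = 3.17 C₁ and V = Q/C, so V₂/V₁ = C₁/C₂ = 0.315.
V₂ = 0.315 × 42.6 = 13.4 V.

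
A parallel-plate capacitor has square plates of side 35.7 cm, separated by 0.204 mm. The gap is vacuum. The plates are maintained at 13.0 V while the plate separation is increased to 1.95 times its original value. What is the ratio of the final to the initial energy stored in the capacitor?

Battery connected ⇒ V is held fixed.
C₂ = 0.513 C₁ and U = ½CV², so U₂/U₁ = C₂/C₁ = 0.513.

0.513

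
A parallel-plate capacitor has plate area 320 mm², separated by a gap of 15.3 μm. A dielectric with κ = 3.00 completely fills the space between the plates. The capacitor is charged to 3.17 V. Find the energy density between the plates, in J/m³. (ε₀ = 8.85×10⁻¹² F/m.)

E = V/d = 3.17 / 1.53×10⁻⁵ = 2.07×10⁵ V/m.
u = ½κε₀E² = ½ × 3.00 × 8.85×10⁻¹² × (2.07×10⁵)² = 0.570 J/m³.

0.570 J/m³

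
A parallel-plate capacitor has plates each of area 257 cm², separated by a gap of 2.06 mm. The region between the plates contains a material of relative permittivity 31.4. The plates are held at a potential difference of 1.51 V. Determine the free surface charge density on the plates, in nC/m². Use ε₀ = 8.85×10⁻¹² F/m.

σ ≈ 204 nC/m²

A = 257 cm² = 2.57×10⁻² m².
C = κε₀A/d = 31.4 × 8.85×10⁻¹² × 2.57×10⁻² / 2.06×10⁻³ = 3.47×10⁻⁹ F.
σ = Q/A = CV/A = 3.47×10⁻⁹ × 1.51 / 2.57×10⁻² = 2.04×10⁻⁷ C/m².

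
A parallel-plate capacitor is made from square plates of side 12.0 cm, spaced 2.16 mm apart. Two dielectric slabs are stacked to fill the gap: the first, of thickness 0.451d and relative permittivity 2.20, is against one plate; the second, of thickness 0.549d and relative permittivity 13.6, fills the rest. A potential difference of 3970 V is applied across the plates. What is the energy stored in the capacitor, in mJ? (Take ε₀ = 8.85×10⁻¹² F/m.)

A = (12.0 cm)² = 1.44×10⁻² m².
Stacked slabs ⇒ two capacitors in series, each with the full plate area.
C₁ = κ₁ε₀A/d₁ = 2.20 × 8.85×10⁻¹² × 1.44×10⁻² / 9.74×10⁻⁴ = 2.88×10⁻¹⁰ F.
C₂ = κ₂ε₀A/d₂ = 13.6 × 8.85×10⁻¹² × 1.44×10⁻² / 1.19×10⁻³ = 1.46×10⁻⁹ F.
C = (1/C₁ + 1/C₂)⁻¹ = 2.40×10⁻¹⁰ F.
U = ½CV² = ½ × 2.40×10⁻¹⁰ × (3970)² = 1.89×10⁻³ J.

1.89 mJ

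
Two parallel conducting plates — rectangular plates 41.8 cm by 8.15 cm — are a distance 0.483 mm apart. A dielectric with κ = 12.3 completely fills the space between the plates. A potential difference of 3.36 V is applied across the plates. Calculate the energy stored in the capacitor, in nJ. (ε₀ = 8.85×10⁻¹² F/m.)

A = 41.8 × 8.15 cm² = 3.41×10⁻² m².
C = κε₀A/d = 12.3 × 8.85×10⁻¹² × 3.41×10⁻² / 4.83×10⁻⁴ = 7.68×10⁻⁹ F.
U = ½CV² = ½ × 7.68×10⁻⁹ × (3.36)² = 4.33×10⁻⁸ J.

43.3 nJ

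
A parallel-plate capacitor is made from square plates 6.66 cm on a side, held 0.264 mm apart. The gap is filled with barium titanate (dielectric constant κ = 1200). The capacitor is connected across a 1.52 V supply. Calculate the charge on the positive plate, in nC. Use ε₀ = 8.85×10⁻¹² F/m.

271 nC

A = (6.66 cm)² = 4.44×10⁻³ m².
C = κε₀A/d = 1200 × 8.85×10⁻¹² × 4.44×10⁻³ / 2.64×10⁻⁴ = 1.78×10⁻⁷ F.
Q = CV = 1.78×10⁻⁷ × 1.52 = 2.71×10⁻⁷ C.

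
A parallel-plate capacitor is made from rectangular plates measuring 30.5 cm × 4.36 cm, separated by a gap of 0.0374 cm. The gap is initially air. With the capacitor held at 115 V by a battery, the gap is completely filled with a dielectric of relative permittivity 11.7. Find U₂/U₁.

11.7

Battery connected ⇒ V is held fixed.
C₂ = 11.7 C₁ and U = ½CV², so U₂/U₁ = C₂/C₁ = 11.7.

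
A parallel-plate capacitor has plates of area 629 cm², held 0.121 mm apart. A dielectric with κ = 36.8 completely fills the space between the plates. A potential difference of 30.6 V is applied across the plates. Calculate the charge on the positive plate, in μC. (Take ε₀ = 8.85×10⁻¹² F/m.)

A = 629 cm² = 6.29×10⁻² m².
C = κε₀A/d = 36.8 × 8.85×10⁻¹² × 6.29×10⁻² / 1.21×10⁻⁴ = 1.69×10⁻⁷ F.
Q = CV = 1.69×10⁻⁷ × 30.6 = 5.18×10⁻⁶ C.

5.18 μC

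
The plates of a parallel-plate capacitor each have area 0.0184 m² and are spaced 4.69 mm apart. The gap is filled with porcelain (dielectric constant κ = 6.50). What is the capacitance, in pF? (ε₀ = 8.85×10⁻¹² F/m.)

C ≈ 226 pF

C = κε₀A/d = 6.50 × 8.85×10⁻¹² × 1.84×10⁻² / 4.69×10⁻³ = 2.26×10⁻¹⁰ F.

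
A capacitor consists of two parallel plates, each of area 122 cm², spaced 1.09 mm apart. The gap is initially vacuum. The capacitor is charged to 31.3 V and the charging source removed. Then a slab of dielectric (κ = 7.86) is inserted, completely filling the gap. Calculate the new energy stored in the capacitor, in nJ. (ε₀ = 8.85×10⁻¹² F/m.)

A = 122 cm² = 1.22×10⁻² m².
Initially C₁ = ε₀A/d = 8.85×10⁻¹² × 1.22×10⁻² / 1.09×10⁻³ = 9.91×10⁻¹¹ F.
U₁ = 4.85×10⁻⁸ J.
Isolated ⇒ Q is held fixed. C₂ = 7.86 C₁ and U = Q²/(2C), so U₂/U₁ = C₁/C₂ = 0.127.
U₂ = 0.127 × 4.85×10⁻⁸ = 6.17×10⁻⁹ J.

U ≈ 6.17 nJ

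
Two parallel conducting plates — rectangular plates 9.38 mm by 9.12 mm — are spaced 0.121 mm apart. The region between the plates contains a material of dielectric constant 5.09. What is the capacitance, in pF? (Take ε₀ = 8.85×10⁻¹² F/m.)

A = 9.38 × 9.12 mm² = 8.55×10⁻⁵ m².
C = κε₀A/d = 5.09 × 8.85×10⁻¹² × 8.55×10⁻⁵ / 1.21×10⁻⁴ = 3.18×10⁻¹¹ F.

C ≈ 31.8 pF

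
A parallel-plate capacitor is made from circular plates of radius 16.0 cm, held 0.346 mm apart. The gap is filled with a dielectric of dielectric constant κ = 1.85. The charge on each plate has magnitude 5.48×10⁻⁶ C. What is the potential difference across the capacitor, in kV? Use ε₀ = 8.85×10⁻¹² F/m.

A = π(16.0 cm)² = 8.04×10⁻² m².
C = κε₀A/d = 1.85 × 8.85×10⁻¹² × 8.04×10⁻² / 3.46×10⁻⁴ = 3.81×10⁻⁹ F.
V = Q/C = 5.48×10⁻⁶ / 3.81×10⁻⁹ = 1.44×10³ V.

1.44 kV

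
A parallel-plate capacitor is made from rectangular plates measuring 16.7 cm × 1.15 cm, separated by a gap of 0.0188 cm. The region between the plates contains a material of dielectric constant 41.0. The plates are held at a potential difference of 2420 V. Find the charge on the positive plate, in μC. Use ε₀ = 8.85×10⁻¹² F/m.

A = 16.7 × 1.15 cm² = 1.92×10⁻³ m².
C = κε₀A/d = 41.0 × 8.85×10⁻¹² × 1.92×10⁻³ / 1.88×10⁻⁴ = 3.71×10⁻⁹ F.
Q = CV = 3.71×10⁻⁹ × 2420 = 8.97×10⁻⁶ C.

8.97 μC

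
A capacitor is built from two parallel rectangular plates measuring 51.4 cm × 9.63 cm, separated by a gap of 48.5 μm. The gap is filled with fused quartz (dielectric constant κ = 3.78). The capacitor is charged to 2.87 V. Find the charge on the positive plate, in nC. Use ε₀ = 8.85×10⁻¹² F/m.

A = 51.4 × 9.63 cm² = 4.95×10⁻² m².
C = κε₀A/d = 3.78 × 8.85×10⁻¹² × 4.95×10⁻² / 4.85×10⁻⁵ = 3.41×10⁻⁸ F.
Q = CV = 3.41×10⁻⁸ × 2.87 = 9.80×10⁻⁸ C.

Q ≈ 98.0 nC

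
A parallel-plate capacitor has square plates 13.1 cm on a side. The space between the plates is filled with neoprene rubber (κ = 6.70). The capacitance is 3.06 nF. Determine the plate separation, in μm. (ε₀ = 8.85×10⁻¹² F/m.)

333 μm

A = (13.1 cm)² = 1.72×10⁻² m².
d = κε₀A/C = 6.70 × 8.85×10⁻¹² × 1.72×10⁻² / 3.06×10⁻⁹ = 3.33×10⁻⁴ m.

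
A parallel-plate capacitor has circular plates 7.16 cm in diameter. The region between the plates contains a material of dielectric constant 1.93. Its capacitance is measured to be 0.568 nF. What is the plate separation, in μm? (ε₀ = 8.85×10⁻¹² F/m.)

d ≈ 121 μm

A = π(7.16/2 cm)² = 4.03×10⁻³ m².
d = κε₀A/C = 1.93 × 8.85×10⁻¹² × 4.03×10⁻³ / 5.68×10⁻¹⁰ = 1.21×10⁻⁴ m.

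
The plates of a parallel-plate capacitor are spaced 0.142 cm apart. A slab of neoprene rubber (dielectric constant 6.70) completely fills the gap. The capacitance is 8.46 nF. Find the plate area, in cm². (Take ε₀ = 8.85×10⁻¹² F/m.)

A ≈ 2026 cm²

A = Cd/(κε₀) = 8.46×10⁻⁹ × 1.42×10⁻³ / (6.70 × 8.85×10⁻¹²) = 0.203 m².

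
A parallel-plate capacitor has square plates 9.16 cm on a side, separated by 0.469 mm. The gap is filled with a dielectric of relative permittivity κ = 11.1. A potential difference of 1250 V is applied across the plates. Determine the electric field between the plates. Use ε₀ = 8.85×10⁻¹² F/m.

E ≈ 2.67 MV/m

E = V/d = 1250 / 4.69×10⁻⁴ = 2.67×10⁶ V/m.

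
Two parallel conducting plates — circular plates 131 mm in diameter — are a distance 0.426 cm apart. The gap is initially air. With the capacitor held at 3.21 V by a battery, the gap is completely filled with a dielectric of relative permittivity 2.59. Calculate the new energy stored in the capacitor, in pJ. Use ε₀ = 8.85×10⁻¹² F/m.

374 pJ

A = π(131/2 mm)² = 1.35×10⁻² m².
Initially C₁ = ε₀A/d = 8.85×10⁻¹² × 1.35×10⁻² / 4.26×10⁻³ = 2.80×10⁻¹¹ F.
U₁ = 1.44×10⁻¹⁰ J.
Battery connected ⇒ V is held fixed. C₂ = 2.59 C₁ and U = ½CV², so U₂/U₁ = C₂/C₁ = 2.59.
U₂ = 2.59 × 1.44×10⁻¹⁰ = 3.74×10⁻¹⁰ J.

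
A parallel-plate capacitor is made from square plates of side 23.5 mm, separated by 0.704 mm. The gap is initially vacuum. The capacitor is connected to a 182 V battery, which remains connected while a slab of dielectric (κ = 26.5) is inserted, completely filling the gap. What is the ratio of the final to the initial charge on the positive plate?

Battery connected ⇒ V is held fixed.
C₂ = 26.5 C₁ and Q = CV, so Q₂/Q₁ = C₂/C₁ = 26.5.

Q₂/Q₁ ≈ 26.5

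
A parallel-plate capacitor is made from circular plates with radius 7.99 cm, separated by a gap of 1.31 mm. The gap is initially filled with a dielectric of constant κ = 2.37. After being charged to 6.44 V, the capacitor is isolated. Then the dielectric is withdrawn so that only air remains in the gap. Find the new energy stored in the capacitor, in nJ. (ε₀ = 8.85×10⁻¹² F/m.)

A = π(7.99 cm)² = 2.01×10⁻² m².
Initially C₁ = κε₀A/d = 2.37 × 8.85×10⁻¹² × 2.01×10⁻² / 1.31×10⁻³ = 3.21×10⁻¹⁰ F.
U₁ = 6.66×10⁻⁹ J.
Isolated ⇒ Q is held fixed. C₂ = 0.422 C₁ and U = Q²/(2C), so U₂/U₁ = C₁/C₂ = 2.37.
U₂ = 2.37 × 6.66×10⁻⁹ = 1.58×10⁻⁸ J.

15.8 nJ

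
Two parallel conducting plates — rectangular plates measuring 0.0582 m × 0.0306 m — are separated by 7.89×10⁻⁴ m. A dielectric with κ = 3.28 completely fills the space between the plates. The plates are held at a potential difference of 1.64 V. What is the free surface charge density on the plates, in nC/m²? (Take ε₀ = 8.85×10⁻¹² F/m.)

A = 0.0582 × 0.0306 m² = 1.78×10⁻³ m².
C = κε₀A/d = 3.28 × 8.85×10⁻¹² × 1.78×10⁻³ / 7.89×10⁻⁴ = 6.55×10⁻¹¹ F.
σ = Q/A = CV/A = 6.55×10⁻¹¹ × 1.64 / 1.78×10⁻³ = 6.03×10⁻⁸ C/m².

60.3 nC/m²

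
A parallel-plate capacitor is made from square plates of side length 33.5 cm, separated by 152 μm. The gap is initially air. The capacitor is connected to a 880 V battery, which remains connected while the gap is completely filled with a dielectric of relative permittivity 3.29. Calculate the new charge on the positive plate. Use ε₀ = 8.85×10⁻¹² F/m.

A = (33.5 cm)² = 0.112 m².
Initially C₁ = ε₀A/d = 8.85×10⁻¹² × 0.112 / 1.52×10⁻⁴ = 6.53×10⁻⁹ F.
Q₁ = 5.75×10⁻⁶ C.
Battery connected ⇒ V is held fixed. C₂ = 3.29 C₁ and Q = CV, so Q₂/Q₁ = C₂/C₁ = 3.29.
Q₂ = 3.29 × 5.75×10⁻⁶ = 1.89×10⁻⁵ C.

Q ≈ 18.9 μC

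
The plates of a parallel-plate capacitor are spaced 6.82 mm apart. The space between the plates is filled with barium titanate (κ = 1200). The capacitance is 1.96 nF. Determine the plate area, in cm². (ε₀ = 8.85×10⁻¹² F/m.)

12.6 cm²

A = Cd/(κε₀) = 1.96×10⁻⁹ × 6.82×10⁻³ / (1200 × 8.85×10⁻¹²) = 1.26×10⁻³ m².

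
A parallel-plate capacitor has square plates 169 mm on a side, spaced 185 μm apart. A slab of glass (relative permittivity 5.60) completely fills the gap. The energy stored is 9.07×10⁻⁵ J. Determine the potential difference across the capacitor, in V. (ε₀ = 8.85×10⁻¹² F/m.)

154 V

A = (169 mm)² = 2.86×10⁻² m².
C = κε₀A/d = 5.60 × 8.85×10⁻¹² × 2.86×10⁻² / 1.85×10⁻⁴ = 7.65×10⁻⁹ F.
V = √(2U/C) = √(2 × 9.07×10⁻⁵ / 7.65×10⁻⁹) = 1.54×10² V.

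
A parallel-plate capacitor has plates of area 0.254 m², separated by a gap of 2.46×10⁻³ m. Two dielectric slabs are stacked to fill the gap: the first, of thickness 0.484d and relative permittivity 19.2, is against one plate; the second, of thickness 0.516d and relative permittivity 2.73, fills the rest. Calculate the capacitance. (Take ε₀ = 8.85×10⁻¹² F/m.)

C ≈ 4.27 nF

Stacked slabs ⇒ two capacitors in series, each with the full plate area.
C₁ = κ₁ε₀A/d₁ = 19.2 × 8.85×10⁻¹² × 0.254 / 1.19×10⁻³ = 3.62×10⁻⁸ F.
C₂ = κ₂ε₀A/d₂ = 2.73 × 8.85×10⁻¹² × 0.254 / 1.27×10⁻³ = 4.83×10⁻⁹ F.
C = (1/C₁ + 1/C₂)⁻¹ = 4.27×10⁻⁹ F.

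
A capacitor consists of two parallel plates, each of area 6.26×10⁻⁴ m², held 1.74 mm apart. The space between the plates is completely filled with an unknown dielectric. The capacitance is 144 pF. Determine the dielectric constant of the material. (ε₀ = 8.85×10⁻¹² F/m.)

45.2

κ = Cd/(ε₀A) = 1.44×10⁻¹⁰ × 1.74×10⁻³ / (8.85×10⁻¹² × 6.26×10⁻⁴) = 45.2.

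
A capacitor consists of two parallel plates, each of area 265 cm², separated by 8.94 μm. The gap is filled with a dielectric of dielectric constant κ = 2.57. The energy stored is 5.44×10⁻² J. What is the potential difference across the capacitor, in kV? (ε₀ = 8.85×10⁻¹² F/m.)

1.27 kV

A = 265 cm² = 2.65×10⁻² m².
C = κε₀A/d = 2.57 × 8.85×10⁻¹² × 2.65×10⁻² / 8.94×10⁻⁶ = 6.74×10⁻⁸ F.
V = √(2U/C) = √(2 × 5.44×10⁻² / 6.74×10⁻⁸) = 1.27×10³ V.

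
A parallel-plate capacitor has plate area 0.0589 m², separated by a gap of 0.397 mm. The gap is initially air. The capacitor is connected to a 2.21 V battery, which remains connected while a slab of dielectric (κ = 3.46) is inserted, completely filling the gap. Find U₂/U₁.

Battery connected ⇒ V is held fixed.
C₂ = 3.46 C₁ and U = ½CV², so U₂/U₁ = C₂/C₁ = 3.46.

3.46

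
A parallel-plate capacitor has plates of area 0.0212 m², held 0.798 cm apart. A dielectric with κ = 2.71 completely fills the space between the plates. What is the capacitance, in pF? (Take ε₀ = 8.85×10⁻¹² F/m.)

63.7 pF

C = κε₀A/d = 2.71 × 8.85×10⁻¹² × 2.12×10⁻² / 7.98×10⁻³ = 6.37×10⁻¹¹ F.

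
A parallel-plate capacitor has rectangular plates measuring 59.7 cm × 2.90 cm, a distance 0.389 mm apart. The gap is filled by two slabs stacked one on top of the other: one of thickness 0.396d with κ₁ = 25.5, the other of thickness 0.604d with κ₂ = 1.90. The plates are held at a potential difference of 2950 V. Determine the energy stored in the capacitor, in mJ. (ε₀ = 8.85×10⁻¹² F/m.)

U ≈ 5.14 mJ

A = 59.7 × 2.90 cm² = 1.73×10⁻² m².
Stacked slabs ⇒ two capacitors in series, each with the full plate area.
C₁ = κ₁ε₀A/d₁ = 25.5 × 8.85×10⁻¹² × 1.73×10⁻² / 1.54×10⁻⁴ = 2.54×10⁻⁸ F.
C₂ = κ₂ε₀A/d₂ = 1.90 × 8.85×10⁻¹² × 1.73×10⁻² / 2.35×10⁻⁴ = 1.24×10⁻⁹ F.
C = (1/C₁ + 1/C₂)⁻¹ = 1.18×10⁻⁹ F.
U = ½CV² = ½ × 1.18×10⁻⁹ × (2950)² = 5.14×10⁻³ J.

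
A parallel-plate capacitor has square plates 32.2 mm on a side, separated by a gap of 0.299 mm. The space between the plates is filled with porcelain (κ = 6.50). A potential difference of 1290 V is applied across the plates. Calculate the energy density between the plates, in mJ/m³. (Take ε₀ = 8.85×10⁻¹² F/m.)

E = V/d = 1290 / 2.99×10⁻⁴ = 4.31×10⁶ V/m.
u = ½κε₀E² = ½ × 6.50 × 8.85×10⁻¹² × (4.31×10⁶)² = 5.35×10² J/m³.

5.35×10⁵ mJ/m³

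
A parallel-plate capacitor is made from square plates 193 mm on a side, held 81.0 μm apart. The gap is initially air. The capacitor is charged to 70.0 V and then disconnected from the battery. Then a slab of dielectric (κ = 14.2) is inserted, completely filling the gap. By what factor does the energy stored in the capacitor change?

Isolated ⇒ Q is held fixed.
C₂ = 14.2 C₁ and U = Q²/(2C), so U₂/U₁ = C₁/C₂ = 0.0704.

U₂/U₁ ≈ 0.0704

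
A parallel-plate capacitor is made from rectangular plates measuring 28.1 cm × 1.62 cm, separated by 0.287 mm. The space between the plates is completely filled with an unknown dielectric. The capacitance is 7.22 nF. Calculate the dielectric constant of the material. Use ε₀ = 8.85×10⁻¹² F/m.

A = 28.1 × 1.62 cm² = 4.55×10⁻³ m².
κ = Cd/(ε₀A) = 7.22×10⁻⁹ × 2.87×10⁻⁴ / (8.85×10⁻¹² × 4.55×10⁻³) = 51.4.

κ ≈ 51.4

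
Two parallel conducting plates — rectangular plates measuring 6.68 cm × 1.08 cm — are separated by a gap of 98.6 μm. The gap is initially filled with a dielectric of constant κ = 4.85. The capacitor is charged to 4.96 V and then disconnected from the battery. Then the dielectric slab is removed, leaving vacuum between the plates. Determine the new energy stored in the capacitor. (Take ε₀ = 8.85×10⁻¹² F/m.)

A = 6.68 × 1.08 cm² = 7.21×10⁻⁴ m².
Initially C₁ = κε₀A/d = 4.85 × 8.85×10⁻¹² × 7.21×10⁻⁴ / 9.86×10⁻⁵ = 3.14×10⁻¹⁰ F.
U₁ = 3.86×10⁻⁹ J.
Isolated ⇒ Q is held fixed. C₂ = 0.206 C₁ and U = Q²/(2C), so U₂/U₁ = C₁/C₂ = 4.85.
U₂ = 4.85 × 3.86×10⁻⁹ = 1.87×10⁻⁸ J.

18.7 nJ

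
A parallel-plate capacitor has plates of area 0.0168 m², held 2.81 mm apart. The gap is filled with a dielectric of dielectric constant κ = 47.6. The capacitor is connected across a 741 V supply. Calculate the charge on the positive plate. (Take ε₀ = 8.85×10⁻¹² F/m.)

C = κε₀A/d = 47.6 × 8.85×10⁻¹² × 1.68×10⁻² / 2.81×10⁻³ = 2.52×10⁻⁹ F.
Q = CV = 2.52×10⁻⁹ × 741 = 1.87×10⁻⁶ C.

Q ≈ 1.87 μC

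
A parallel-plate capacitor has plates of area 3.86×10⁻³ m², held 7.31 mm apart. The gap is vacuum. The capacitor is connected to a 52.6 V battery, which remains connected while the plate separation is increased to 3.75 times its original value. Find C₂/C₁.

C₂/C₁ ≈ 0.267

C = ε₀A/d scales as 1/d, so C₂/C₁ = d₁/d₂ = 1/3.75 = 0.267.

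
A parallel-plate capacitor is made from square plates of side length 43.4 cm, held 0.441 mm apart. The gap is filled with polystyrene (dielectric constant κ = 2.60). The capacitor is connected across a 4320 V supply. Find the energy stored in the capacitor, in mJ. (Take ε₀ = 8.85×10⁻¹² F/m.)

U ≈ 91.7 mJ

A = (43.4 cm)² = 0.188 m².
C = κε₀A/d = 2.60 × 8.85×10⁻¹² × 0.188 / 4.41×10⁻⁴ = 9.83×10⁻⁹ F.
U = ½CV² = ½ × 9.83×10⁻⁹ × (4320)² = 9.17×10⁻² J.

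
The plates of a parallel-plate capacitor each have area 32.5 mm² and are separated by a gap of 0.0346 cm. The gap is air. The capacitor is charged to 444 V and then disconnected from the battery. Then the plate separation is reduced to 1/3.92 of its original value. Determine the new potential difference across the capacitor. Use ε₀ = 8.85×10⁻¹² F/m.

A = 32.5 mm² = 3.25×10⁻⁵ m².
Initially C₁ = ε₀A/d = 8.85×10⁻¹² × 3.25×10⁻⁵ / 3.46×10⁻⁴ = 8.31×10⁻¹³ F.
V₁ = 4.44×10² V.
Isolated ⇒ Q is held fixed. C₂ = 3.92 C₁ and V = Q/C, so V₂/V₁ = C₁/C₂ = 0.255.
V₂ = 0.255 × 4.44×10² = 1.13×10² V.

V ≈ 113 V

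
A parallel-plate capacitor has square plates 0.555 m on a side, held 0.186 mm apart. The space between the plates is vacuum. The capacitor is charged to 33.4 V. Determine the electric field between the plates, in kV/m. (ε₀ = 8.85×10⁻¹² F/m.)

180 kV/m

E = V/d = 33.4 / 1.86×10⁻⁴ = 1.80×10⁵ V/m.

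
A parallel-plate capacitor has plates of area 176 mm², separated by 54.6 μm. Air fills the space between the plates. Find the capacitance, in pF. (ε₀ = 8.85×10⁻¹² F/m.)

A = 176 mm² = 1.76×10⁻⁴ m².
C = ε₀A/d = 8.85×10⁻¹² × 1.76×10⁻⁴ / 5.46×10⁻⁵ = 2.85×10⁻¹¹ F.

C ≈ 28.5 pF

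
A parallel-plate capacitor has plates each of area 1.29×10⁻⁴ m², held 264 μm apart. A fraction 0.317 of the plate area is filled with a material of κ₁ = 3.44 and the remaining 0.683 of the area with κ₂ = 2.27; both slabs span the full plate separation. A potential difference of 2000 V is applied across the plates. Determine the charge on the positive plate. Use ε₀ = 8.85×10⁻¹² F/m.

Q ≈ 22.8 nC

Side-by-side slabs ⇒ two capacitors in parallel, each spanning the full gap.
C₁ = κ₁ε₀A₁/d = 3.44 × 8.85×10⁻¹² × 4.09×10⁻⁵ / 2.64×10⁻⁴ = 4.72×10⁻¹² F.
C₂ = κ₂ε₀A₂/d = 2.27 × 8.85×10⁻¹² × 8.81×10⁻⁵ / 2.64×10⁻⁴ = 6.70×10⁻¹² F.
C = C₁ + C₂ = 1.14×10⁻¹¹ F.
Q = CV = 1.14×10⁻¹¹ × 2000 = 2.28×10⁻⁸ C.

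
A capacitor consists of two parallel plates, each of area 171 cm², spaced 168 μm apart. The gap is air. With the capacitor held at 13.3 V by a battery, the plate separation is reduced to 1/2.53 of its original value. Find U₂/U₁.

Battery connected ⇒ V is held fixed.
C₂ = 2.53 C₁ and U = ½CV², so U₂/U₁ = C₂/C₁ = 2.53.

U₂/U₁ ≈ 2.53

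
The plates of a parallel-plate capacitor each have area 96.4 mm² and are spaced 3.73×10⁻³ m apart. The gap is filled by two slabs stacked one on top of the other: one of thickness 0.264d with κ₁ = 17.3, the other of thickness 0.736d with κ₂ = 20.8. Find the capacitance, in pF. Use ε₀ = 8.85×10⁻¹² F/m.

A = 96.4 mm² = 9.64×10⁻⁵ m².
Stacked slabs ⇒ two capacitors in series, each with the full plate area.
C₁ = κ₁ε₀A/d₁ = 17.3 × 8.85×10⁻¹² × 9.64×10⁻⁵ / 9.85×10⁻⁴ = 1.50×10⁻¹¹ F.
C₂ = κ₂ε₀A/d₂ = 20.8 × 8.85×10⁻¹² × 9.64×10⁻⁵ / 2.75×10⁻³ = 6.46×10⁻¹² F.
C = (1/C₁ + 1/C₂)⁻¹ = 4.52×10⁻¹² F.

4.52 pF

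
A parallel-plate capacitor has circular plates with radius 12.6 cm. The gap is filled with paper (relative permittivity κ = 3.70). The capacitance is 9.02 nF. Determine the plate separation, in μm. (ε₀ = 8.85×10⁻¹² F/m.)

A = π(12.6 cm)² = 4.99×10⁻² m².
d = κε₀A/C = 3.70 × 8.85×10⁻¹² × 4.99×10⁻² / 9.02×10⁻⁹ = 1.81×10⁻⁴ m.

d ≈ 181 μm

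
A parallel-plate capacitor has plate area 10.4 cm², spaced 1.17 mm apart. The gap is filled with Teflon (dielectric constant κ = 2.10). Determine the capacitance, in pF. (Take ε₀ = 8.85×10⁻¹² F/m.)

C ≈ 16.5 pF

A = 10.4 cm² = 1.04×10⁻³ m².
C = κε₀A/d = 2.10 × 8.85×10⁻¹² × 1.04×10⁻³ / 1.17×10⁻³ = 1.65×10⁻¹¹ F.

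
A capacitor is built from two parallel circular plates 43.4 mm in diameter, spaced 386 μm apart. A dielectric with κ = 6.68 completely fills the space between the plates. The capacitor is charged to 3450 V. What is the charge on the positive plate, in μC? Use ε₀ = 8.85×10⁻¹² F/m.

A = π(43.4/2 mm)² = 1.48×10⁻³ m².
C = κε₀A/d = 6.68 × 8.85×10⁻¹² × 1.48×10⁻³ / 3.86×10⁻⁴ = 2.27×10⁻¹⁰ F.
Q = CV = 2.27×10⁻¹⁰ × 3450 = 7.82×10⁻⁷ C.

Q ≈ 0.782 μC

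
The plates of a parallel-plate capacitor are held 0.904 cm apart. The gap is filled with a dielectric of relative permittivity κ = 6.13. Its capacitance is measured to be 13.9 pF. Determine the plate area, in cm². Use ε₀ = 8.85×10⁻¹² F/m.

A = Cd/(κε₀) = 1.39×10⁻¹¹ × 9.04×10⁻³ / (6.13 × 8.85×10⁻¹²) = 2.32×10⁻³ m².

23.2 cm²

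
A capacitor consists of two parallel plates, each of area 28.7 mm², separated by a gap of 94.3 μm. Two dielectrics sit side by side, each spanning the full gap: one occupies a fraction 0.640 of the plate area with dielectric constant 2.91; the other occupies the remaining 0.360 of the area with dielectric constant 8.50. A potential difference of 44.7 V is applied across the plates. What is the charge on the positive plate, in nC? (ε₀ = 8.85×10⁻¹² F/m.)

0.593 nC

A = 28.7 mm² = 2.87×10⁻⁵ m².
Side-by-side slabs ⇒ two capacitors in parallel, each spanning the full gap.
C₁ = κ₁ε₀A₁/d = 2.91 × 8.85×10⁻¹² × 1.84×10⁻⁵ / 9.43×10⁻⁵ = 5.02×10⁻¹² F.
C₂ = κ₂ε₀A₂/d = 8.50 × 8.85×10⁻¹² × 1.03×10⁻⁵ / 9.43×10⁻⁵ = 8.24×10⁻¹² F.
C = C₁ + C₂ = 1.33×10⁻¹¹ F.
Q = CV = 1.33×10⁻¹¹ × 44.7 = 5.93×10⁻¹⁰ C.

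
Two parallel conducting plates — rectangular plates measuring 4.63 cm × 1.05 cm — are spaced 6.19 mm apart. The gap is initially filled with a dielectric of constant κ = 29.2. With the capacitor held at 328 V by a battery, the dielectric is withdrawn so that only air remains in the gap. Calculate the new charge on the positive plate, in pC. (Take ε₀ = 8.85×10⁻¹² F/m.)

228 pC

A = 4.63 × 1.05 cm² = 4.86×10⁻⁴ m².
Initially C₁ = κε₀A/d = 29.2 × 8.85×10⁻¹² × 4.86×10⁻⁴ / 6.19×10⁻³ = 2.03×10⁻¹¹ F.
Q₁ = 6.66×10⁻⁹ C.
Battery connected ⇒ V is held fixed. C₂ = 0.0342 C₁ and Q = CV, so Q₂/Q₁ = C₂/C₁ = 0.0342.
Q₂ = 0.0342 × 6.66×10⁻⁹ = 2.28×10⁻¹⁰ C.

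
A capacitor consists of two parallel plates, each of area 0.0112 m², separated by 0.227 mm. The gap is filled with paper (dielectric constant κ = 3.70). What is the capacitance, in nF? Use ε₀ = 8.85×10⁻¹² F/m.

C ≈ 1.62 nF

C = κε₀A/d = 3.70 × 8.85×10⁻¹² × 1.12×10⁻² / 2.27×10⁻⁴ = 1.62×10⁻⁹ F.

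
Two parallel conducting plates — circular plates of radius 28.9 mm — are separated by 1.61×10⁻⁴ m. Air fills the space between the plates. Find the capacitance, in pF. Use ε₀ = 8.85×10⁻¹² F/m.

A = π(28.9 mm)² = 2.62×10⁻³ m².
C = ε₀A/d = 8.85×10⁻¹² × 2.62×10⁻³ / 1.61×10⁻⁴ = 1.44×10⁻¹⁰ F.

144 pF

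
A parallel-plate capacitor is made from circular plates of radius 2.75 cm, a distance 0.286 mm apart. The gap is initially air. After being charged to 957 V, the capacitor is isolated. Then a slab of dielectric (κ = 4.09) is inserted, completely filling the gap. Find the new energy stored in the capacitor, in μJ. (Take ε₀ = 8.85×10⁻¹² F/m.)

A = π(2.75 cm)² = 2.38×10⁻³ m².
Initially C₁ = ε₀A/d = 8.85×10⁻¹² × 2.38×10⁻³ / 2.86×10⁻⁴ = 7.35×10⁻¹¹ F.
U₁ = 3.37×10⁻⁵ J.
Isolated ⇒ Q is held fixed. C₂ = 4.09 C₁ and U = Q²/(2C), so U₂/U₁ = C₁/C₂ = 0.244.
U₂ = 0.244 × 3.37×10⁻⁵ = 8.23×10⁻⁶ J.

8.23 μJ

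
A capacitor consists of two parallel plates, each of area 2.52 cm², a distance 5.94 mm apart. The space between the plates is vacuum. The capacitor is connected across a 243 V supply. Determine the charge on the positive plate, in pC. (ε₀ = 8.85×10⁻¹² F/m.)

Q ≈ 91.2 pC

A = 2.52 cm² = 2.52×10⁻⁴ m².
C = ε₀A/d = 8.85×10⁻¹² × 2.52×10⁻⁴ / 5.94×10⁻³ = 3.75×10⁻¹³ F.
Q = CV = 3.75×10⁻¹³ × 243 = 9.12×10⁻¹¹ C.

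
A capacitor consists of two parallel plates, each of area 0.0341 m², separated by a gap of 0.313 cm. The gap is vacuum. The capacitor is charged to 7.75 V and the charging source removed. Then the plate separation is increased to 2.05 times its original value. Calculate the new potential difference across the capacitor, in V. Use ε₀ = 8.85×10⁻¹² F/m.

V ≈ 15.9 V

Initially C₁ = ε₀A/d = 8.85×10⁻¹² × 3.41×10⁻² / 3.13×10⁻³ = 9.64×10⁻¹¹ F.
V₁ = 7.75 V.
Isolated ⇒ Q is held fixed. C₂ = 0.488 C₁ and V = Q/C, so V₂/V₁ = C₁/C₂ = 2.05.
V₂ = 2.05 × 7.75 = 15.9 V.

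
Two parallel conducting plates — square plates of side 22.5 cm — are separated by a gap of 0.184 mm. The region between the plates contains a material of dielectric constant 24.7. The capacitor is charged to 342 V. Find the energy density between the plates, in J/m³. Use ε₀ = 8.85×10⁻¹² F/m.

E = V/d = 342 / 1.84×10⁻⁴ = 1.86×10⁶ V/m.
u = ½κε₀E² = ½ × 24.7 × 8.85×10⁻¹² × (1.86×10⁶)² = 3.78×10² J/m³.

378 J/m³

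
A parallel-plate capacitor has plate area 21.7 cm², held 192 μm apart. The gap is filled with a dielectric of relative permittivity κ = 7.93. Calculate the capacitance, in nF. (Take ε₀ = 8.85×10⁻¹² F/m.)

C ≈ 0.793 nF

A = 21.7 cm² = 2.17×10⁻³ m².
C = κε₀A/d = 7.93 × 8.85×10⁻¹² × 2.17×10⁻³ / 1.92×10⁻⁴ = 7.93×10⁻¹⁰ F.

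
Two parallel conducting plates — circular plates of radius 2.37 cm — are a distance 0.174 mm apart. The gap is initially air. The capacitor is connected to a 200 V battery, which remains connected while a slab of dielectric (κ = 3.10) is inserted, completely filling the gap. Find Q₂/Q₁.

3.10

Battery connected ⇒ V is held fixed.
C₂ = 3.10 C₁ and Q = CV, so Q₂/Q₁ = C₂/C₁ = 3.10.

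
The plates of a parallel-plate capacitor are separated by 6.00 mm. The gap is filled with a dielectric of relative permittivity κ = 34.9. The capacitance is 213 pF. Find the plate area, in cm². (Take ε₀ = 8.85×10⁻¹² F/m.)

41.4 cm²

A = Cd/(κε₀) = 2.13×10⁻¹⁰ × 6.00×10⁻³ / (34.9 × 8.85×10⁻¹²) = 4.14×10⁻³ m².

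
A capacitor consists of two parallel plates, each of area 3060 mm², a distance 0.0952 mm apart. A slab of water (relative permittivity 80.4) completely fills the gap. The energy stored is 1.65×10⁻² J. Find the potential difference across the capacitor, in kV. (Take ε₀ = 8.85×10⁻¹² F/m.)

A = 3060 mm² = 3.06×10⁻³ m².
C = κε₀A/d = 80.4 × 8.85×10⁻¹² × 3.06×10⁻³ / 9.52×10⁻⁵ = 2.29×10⁻⁸ F.
V = √(2U/C) = √(2 × 1.65×10⁻² / 2.29×10⁻⁸) = 1.20×10³ V.

1.20 kV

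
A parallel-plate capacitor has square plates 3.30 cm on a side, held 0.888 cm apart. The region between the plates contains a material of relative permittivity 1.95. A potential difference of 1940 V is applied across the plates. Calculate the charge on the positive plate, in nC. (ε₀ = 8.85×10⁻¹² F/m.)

A = (3.30 cm)² = 1.09×10⁻³ m².
C = κε₀A/d = 1.95 × 8.85×10⁻¹² × 1.09×10⁻³ / 8.88×10⁻³ = 2.12×10⁻¹² F.
Q = CV = 2.12×10⁻¹² × 1940 = 4.11×10⁻⁹ C.

Q ≈ 4.11 nC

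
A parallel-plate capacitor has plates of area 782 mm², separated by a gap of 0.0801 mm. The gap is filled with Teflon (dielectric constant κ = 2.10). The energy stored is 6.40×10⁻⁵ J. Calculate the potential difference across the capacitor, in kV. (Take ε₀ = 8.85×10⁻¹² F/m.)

A = 782 mm² = 7.82×10⁻⁴ m².
C = κε₀A/d = 2.10 × 8.85×10⁻¹² × 7.82×10⁻⁴ / 8.01×10⁻⁵ = 1.81×10⁻¹⁰ F.
V = √(2U/C) = √(2 × 6.40×10⁻⁵ / 1.81×10⁻¹⁰) = 8.40×10² V.

V ≈ 0.840 kV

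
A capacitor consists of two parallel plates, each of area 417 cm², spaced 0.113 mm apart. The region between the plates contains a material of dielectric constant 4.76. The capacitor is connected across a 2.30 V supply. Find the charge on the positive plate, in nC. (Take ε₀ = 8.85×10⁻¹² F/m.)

A = 417 cm² = 4.17×10⁻² m².
C = κε₀A/d = 4.76 × 8.85×10⁻¹² × 4.17×10⁻² / 1.13×10⁻⁴ = 1.55×10⁻⁸ F.
Q = CV = 1.55×10⁻⁸ × 2.30 = 3.58×10⁻⁸ C.

Q ≈ 35.8 nC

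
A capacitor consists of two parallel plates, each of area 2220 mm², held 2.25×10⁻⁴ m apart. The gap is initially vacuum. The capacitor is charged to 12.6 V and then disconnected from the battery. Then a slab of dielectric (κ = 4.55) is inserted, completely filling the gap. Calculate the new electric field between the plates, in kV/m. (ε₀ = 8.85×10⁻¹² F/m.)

12.3 kV/m

A = 2220 mm² = 2.22×10⁻³ m².
Initially C₁ = ε₀A/d = 8.85×10⁻¹² × 2.22×10⁻³ / 2.25×10⁻⁴ = 8.73×10⁻¹¹ F.
E₁ = 5.60×10⁴ V/m.
Isolated ⇒ Q is held fixed. V₂ = Q/C₂ = V₁/4.55; E = V/d, so E₂/E₁ = (V₂/V₁)(d₁/d₂) = 0.220.
E₂ = 0.220 × 5.60×10⁴ = 1.23×10⁴ V/m.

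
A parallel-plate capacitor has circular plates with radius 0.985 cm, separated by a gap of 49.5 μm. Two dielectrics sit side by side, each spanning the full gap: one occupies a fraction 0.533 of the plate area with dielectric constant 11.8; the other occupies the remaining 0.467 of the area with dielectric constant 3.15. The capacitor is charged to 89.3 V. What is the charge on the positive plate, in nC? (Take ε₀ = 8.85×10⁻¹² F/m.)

Q ≈ 37.8 nC

A = π(0.985 cm)² = 3.05×10⁻⁴ m².
Side-by-side slabs ⇒ two capacitors in parallel, each spanning the full gap.
C₁ = κ₁ε₀A₁/d = 11.8 × 8.85×10⁻¹² × 1.62×10⁻⁴ / 4.95×10⁻⁵ = 3.43×10⁻¹⁰ F.
C₂ = κ₂ε₀A₂/d = 3.15 × 8.85×10⁻¹² × 1.42×10⁻⁴ / 4.95×10⁻⁵ = 8.02×10⁻¹¹ F.
C = C₁ + C₂ = 4.23×10⁻¹⁰ F.
Q = CV = 4.23×10⁻¹⁰ × 89.3 = 3.78×10⁻⁸ C.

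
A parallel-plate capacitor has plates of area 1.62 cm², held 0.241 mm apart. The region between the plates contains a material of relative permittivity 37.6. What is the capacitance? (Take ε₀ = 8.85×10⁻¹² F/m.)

A = 1.62 cm² = 1.62×10⁻⁴ m².
C = κε₀A/d = 37.6 × 8.85×10⁻¹² × 1.62×10⁻⁴ / 2.41×10⁻⁴ = 2.24×10⁻¹⁰ F.

224 pF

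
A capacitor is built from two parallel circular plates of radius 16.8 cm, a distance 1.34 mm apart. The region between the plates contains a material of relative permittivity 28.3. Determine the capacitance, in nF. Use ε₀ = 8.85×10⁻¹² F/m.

C ≈ 16.6 nF

A = π(16.8 cm)² = 8.87×10⁻² m².
C = κε₀A/d = 28.3 × 8.85×10⁻¹² × 8.87×10⁻² / 1.34×10⁻³ = 1.66×10⁻⁸ F.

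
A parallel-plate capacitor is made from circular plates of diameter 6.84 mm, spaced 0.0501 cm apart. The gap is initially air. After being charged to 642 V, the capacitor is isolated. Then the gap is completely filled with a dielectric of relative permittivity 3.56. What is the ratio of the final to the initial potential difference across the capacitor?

Isolated ⇒ Q is held fixed.
C₂ = 3.56 C₁ and V = Q/C, so V₂/V₁ = C₁/C₂ = 0.281.

V₂/V₁ ≈ 0.281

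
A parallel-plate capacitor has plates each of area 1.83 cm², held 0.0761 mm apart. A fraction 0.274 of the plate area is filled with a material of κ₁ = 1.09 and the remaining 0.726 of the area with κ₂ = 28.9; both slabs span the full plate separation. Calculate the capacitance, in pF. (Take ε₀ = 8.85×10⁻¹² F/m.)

453 pF

A = 1.83 cm² = 1.83×10⁻⁴ m².
Side-by-side slabs ⇒ two capacitors in parallel, each spanning the full gap.
C₁ = κ₁ε₀A₁/d = 1.09 × 8.85×10⁻¹² × 5.01×10⁻⁵ / 7.61×10⁻⁵ = 6.36×10⁻¹² F.
C₂ = κ₂ε₀A₂/d = 28.9 × 8.85×10⁻¹² × 1.33×10⁻⁴ / 7.61×10⁻⁵ = 4.47×10⁻¹⁰ F.
C = C₁ + C₂ = 4.53×10⁻¹⁰ F.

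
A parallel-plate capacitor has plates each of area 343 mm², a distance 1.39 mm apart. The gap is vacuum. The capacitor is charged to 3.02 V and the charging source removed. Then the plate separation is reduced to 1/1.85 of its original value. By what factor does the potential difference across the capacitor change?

V₂/V₁ ≈ 0.541

Isolated ⇒ Q is held fixed.
C₂ = 1.85 C₁ and V = Q/C, so V₂/V₁ = C₁/C₂ = 0.541.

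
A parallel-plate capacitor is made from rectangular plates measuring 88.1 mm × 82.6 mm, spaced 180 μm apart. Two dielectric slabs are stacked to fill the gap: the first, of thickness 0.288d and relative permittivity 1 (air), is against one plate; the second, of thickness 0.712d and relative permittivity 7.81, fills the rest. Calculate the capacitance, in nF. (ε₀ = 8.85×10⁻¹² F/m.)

C ≈ 0.944 nF

A = 88.1 × 82.6 mm² = 7.28×10⁻³ m².
Stacked slabs ⇒ two capacitors in series, each with the full plate area.
C₁ = κ₁ε₀A/d₁ = 1.00 × 8.85×10⁻¹² × 7.28×10⁻³ / 5.18×10⁻⁵ = 1.24×10⁻⁹ F.
C₂ = κ₂ε₀A/d₂ = 7.81 × 8.85×10⁻¹² × 7.28×10⁻³ / 1.28×10⁻⁴ = 3.92×10⁻⁹ F.
C = (1/C₁ + 1/C₂)⁻¹ = 9.44×10⁻¹⁰ F.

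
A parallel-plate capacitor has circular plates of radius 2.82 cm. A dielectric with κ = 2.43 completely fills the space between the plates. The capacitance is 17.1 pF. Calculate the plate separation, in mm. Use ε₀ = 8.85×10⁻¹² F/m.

d ≈ 3.14 mm

A = π(2.82 cm)² = 2.50×10⁻³ m².
d = κε₀A/C = 2.43 × 8.85×10⁻¹² × 2.50×10⁻³ / 1.71×10⁻¹¹ = 3.14×10⁻³ m.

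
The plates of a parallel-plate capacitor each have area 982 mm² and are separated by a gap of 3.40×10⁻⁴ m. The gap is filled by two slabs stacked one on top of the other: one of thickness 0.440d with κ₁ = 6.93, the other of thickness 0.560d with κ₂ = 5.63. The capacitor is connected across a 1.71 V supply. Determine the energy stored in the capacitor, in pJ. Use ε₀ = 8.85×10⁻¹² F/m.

U ≈ 229 pJ

A = 982 mm² = 9.82×10⁻⁴ m².
Stacked slabs ⇒ two capacitors in series, each with the full plate area.
C₁ = κ₁ε₀A/d₁ = 6.93 × 8.85×10⁻¹² × 9.82×10⁻⁴ / 1.50×10⁻⁴ = 4.03×10⁻¹⁰ F.
C₂ = κ₂ε₀A/d₂ = 5.63 × 8.85×10⁻¹² × 9.82×10⁻⁴ / 1.90×10⁻⁴ = 2.57×10⁻¹⁰ F.
C = (1/C₁ + 1/C₂)⁻¹ = 1.57×10⁻¹⁰ F.
U = ½CV² = ½ × 1.57×10⁻¹⁰ × (1.71)² = 2.29×10⁻¹⁰ J.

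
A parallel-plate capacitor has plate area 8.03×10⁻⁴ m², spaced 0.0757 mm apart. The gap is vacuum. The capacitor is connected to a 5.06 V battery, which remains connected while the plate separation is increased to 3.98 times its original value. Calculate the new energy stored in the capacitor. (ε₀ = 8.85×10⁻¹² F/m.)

Initially C₁ = ε₀A/d = 8.85×10⁻¹² × 8.03×10⁻⁴ / 7.57×10⁻⁵ = 9.39×10⁻¹¹ F.
U₁ = 1.20×10⁻⁹ J.
Battery connected ⇒ V is held fixed. C₂ = 0.251 C₁ and U = ½CV², so U₂/U₁ = C₂/C₁ = 0.251.
U₂ = 0.251 × 1.20×10⁻⁹ = 3.02×10⁻¹⁰ J.

U ≈ 302 pJ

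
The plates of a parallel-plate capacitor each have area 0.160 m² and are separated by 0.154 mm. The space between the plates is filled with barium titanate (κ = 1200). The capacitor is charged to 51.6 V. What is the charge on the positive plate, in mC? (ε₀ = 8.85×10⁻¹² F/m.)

0.569 mC

C = κε₀A/d = 1200 × 8.85×10⁻¹² × 0.160 / 1.54×10⁻⁴ = 1.10×10⁻⁵ F.
Q = CV = 1.10×10⁻⁵ × 51.6 = 5.69×10⁻⁴ C.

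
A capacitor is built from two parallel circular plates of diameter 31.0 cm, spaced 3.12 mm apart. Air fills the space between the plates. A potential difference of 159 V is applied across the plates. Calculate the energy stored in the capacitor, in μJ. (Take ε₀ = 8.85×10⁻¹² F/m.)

A = π(31.0/2 cm)² = 7.55×10⁻² m².
C = ε₀A/d = 8.85×10⁻¹² × 7.55×10⁻² / 3.12×10⁻³ = 2.14×10⁻¹⁰ F.
U = ½CV² = ½ × 2.14×10⁻¹⁰ × (159)² = 2.71×10⁻⁶ J.

2.71 μJ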